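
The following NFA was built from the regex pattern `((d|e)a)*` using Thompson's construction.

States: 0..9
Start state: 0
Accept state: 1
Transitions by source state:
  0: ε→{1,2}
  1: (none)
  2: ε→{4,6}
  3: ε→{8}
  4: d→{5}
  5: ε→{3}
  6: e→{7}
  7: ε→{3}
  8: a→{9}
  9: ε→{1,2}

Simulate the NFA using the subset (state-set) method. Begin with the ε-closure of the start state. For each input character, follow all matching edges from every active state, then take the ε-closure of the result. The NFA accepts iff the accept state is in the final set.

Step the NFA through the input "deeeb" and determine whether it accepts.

Answer: REJECT

Steps:
initial (ε-close {0}): {0,1,2,4,6}
'd' @ 1: {3,5,8}
'e' @ 2: {}  — no active states
rest 'eeb' ignored (set empty)
after full input: {}  (accept=1 not in)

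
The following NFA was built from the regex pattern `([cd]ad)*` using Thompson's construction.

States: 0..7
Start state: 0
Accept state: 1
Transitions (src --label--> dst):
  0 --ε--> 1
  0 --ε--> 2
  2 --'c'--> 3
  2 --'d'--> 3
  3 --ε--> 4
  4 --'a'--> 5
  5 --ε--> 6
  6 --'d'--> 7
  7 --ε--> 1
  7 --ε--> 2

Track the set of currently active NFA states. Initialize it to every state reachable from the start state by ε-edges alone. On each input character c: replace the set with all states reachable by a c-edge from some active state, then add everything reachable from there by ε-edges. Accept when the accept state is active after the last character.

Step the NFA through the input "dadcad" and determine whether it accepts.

S₀ = ε-closure({0}) = {0,1,2}
'd' @ 1: {3,4}
'a' @ 2: {5,6}
'd' @ 3: {1,2,7}  (accept∈set)
'c' @ 4: {3,4}
'a' @ 5: {5,6}
'd' @ 6: {1,2,7}  (accept∈set)
after full input: {1,2,7}  (accept=1 in)

Answer: ACCEPT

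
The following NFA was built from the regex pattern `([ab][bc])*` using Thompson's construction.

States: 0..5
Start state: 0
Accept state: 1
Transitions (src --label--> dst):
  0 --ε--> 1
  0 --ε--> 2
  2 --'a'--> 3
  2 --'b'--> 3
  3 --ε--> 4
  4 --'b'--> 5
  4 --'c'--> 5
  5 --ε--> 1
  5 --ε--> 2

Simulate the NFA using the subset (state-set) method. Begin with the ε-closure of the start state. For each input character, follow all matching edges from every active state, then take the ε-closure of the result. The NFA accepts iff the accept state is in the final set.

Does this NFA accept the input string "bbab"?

start: ε-closure({0}) = {0,1,2}
'b' @ 1: {3,4}
'b' @ 2: {1,2,5}  ✓accept
'a' @ 3: {3,4}
'b' @ 4: {1,2,5}  ✓accept
after full input: {1,2,5}  (accept=1 in)

Answer: ACCEPT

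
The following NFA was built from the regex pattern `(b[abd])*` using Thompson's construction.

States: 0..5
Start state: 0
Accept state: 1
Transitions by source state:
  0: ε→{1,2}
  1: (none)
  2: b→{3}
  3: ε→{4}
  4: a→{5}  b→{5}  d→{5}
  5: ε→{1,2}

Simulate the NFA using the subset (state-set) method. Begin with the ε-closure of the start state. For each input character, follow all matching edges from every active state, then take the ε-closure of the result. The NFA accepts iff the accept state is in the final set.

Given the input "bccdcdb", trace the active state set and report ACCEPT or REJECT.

Answer: REJECT

Steps:
S₀ = ε-closure({0}) = {0,1,2}
'b' @ 1: {3,4}
'c' @ 2: {}  — no active states
rest 'cdcdb' ignored (set empty)
end set {} — state 1 not in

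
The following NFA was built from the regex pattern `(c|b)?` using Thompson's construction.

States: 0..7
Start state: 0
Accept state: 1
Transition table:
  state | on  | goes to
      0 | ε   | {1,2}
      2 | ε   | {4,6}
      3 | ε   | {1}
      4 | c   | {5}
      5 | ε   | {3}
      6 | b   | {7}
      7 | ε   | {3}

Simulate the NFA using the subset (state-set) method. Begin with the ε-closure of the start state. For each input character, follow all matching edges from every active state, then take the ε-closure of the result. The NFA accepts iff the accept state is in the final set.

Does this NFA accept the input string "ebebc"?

Answer: REJECT

Derivation:
initial (ε-close {0}): {0,1,2,4,6}
'e' @ 1: {}  — dead — no transitions
rest 'bebc' ignored (set empty)
final: {}; accept 1 not in set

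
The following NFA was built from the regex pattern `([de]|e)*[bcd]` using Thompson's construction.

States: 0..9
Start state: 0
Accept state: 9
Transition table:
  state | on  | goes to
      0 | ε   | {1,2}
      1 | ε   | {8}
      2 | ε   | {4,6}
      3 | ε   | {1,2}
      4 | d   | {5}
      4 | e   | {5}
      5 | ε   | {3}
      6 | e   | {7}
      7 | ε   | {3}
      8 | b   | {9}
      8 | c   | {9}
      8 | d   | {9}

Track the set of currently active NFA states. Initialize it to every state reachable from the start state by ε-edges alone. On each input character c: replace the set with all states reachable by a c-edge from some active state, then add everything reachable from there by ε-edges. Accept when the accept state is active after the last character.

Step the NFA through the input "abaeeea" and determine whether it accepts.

initial (ε-close {0}): {0,1,2,4,6,8}
'a' @ 1: {}  — no active states
rest 'baeeea' ignored (set empty)
final: {}; accept 9 not in set

Answer: REJECT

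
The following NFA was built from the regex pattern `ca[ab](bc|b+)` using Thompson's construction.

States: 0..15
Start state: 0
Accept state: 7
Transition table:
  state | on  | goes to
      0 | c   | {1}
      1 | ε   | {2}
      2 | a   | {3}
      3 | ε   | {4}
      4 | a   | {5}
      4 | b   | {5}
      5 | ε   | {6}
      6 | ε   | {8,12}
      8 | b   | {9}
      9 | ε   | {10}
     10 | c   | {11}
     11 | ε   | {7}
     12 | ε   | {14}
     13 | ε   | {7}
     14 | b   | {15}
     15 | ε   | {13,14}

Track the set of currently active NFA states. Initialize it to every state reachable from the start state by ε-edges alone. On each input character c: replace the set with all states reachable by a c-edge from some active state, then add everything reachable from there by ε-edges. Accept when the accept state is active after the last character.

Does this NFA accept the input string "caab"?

start: ε-closure({0}) = {0}
'c' @ 1: {1,2}
'a' @ 2: {3,4}
'a' @ 3: {5,6,8,12,14}
'b' @ 4: {7,9,10,13,14,15}  [accepting]
final: {7,9,10,13,14,15}; accept 7 in set

Answer: ACCEPT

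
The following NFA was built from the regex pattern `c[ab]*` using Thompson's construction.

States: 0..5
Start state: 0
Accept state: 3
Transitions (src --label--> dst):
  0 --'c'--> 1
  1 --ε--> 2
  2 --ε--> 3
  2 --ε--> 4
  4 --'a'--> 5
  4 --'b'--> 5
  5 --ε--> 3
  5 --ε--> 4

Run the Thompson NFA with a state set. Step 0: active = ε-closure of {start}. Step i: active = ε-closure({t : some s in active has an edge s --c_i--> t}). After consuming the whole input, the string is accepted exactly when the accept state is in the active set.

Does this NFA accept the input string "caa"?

start: ε-closure({0}) = {0}
'c' @ 1: {1,2,3,4}  ✓accept
'a' @ 2: {3,4,5}  ✓accept
'a' @ 3: {3,4,5}  ✓accept
final: {3,4,5}; accept 3 in set

Answer: ACCEPT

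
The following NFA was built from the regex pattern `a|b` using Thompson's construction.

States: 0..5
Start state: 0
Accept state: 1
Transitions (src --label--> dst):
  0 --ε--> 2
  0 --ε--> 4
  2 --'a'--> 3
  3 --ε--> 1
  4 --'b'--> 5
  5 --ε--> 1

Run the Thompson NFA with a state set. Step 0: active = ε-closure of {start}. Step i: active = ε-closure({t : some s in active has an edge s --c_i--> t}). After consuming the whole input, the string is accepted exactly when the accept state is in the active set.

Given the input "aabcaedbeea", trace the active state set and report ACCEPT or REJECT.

S₀ = ε-closure({0}) = {0,2,4}
'a' @ 1: {1,3}  [accepting]
'a' @ 2: {}  — no active states
rest 'bcaedbeea' ignored (set empty)
end set {} — state 1 not in

Answer: REJECT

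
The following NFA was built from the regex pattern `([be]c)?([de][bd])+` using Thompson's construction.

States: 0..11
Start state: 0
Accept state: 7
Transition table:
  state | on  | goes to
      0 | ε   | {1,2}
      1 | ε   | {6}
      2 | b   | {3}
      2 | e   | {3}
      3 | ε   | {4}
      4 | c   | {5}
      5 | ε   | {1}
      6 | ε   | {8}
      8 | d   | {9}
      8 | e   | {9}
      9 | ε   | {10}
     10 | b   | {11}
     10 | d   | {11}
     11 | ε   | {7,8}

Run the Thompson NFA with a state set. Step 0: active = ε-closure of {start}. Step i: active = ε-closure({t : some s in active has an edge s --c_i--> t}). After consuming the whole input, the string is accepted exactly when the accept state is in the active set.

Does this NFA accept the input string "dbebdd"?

Answer: ACCEPT

Derivation:
S₀ = ε-closure({0}) = {0,1,2,6,8}
'd' @ 1: {9,10}
'b' @ 2: {7,8,11}  (accept∈set)
'e' @ 3: {9,10}
'b' @ 4: {7,8,11}  (accept∈set)
'd' @ 5: {9,10}
'd' @ 6: {7,8,11}  (accept∈set)
after full input: {7,8,11}  (accept=7 in)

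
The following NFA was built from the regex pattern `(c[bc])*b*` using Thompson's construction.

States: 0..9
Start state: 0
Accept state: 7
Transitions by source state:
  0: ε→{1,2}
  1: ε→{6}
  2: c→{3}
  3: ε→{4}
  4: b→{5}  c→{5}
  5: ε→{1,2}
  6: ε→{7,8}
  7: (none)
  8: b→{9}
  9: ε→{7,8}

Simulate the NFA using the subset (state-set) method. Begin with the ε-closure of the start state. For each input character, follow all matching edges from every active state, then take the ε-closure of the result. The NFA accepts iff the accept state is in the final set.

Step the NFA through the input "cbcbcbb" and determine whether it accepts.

Answer: ACCEPT

Steps:
start: ε-closure({0}) = {0,1,2,6,7,8}
'c' @ 1: {3,4}
'b' @ 2: {1,2,5,6,7,8}  (accept∈set)
'c' @ 3: {3,4}
'b' @ 4: {1,2,5,6,7,8}  (accept∈set)
'c' @ 5: {3,4}
'b' @ 6: {1,2,5,6,7,8}  (accept∈set)
'b' @ 7: {7,8,9}  (accept∈set)
final: {7,8,9}; accept 7 in set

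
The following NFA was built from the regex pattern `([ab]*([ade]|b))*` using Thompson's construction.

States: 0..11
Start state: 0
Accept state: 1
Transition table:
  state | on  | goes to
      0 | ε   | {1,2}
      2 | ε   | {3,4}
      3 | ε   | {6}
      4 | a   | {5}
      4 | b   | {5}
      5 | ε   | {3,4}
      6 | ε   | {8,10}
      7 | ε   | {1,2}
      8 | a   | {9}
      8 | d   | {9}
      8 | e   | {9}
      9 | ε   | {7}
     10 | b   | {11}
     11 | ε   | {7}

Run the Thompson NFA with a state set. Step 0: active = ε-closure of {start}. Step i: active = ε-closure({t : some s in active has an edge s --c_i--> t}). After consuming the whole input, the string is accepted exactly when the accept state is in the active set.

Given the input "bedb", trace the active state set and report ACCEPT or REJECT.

S₀ = ε-closure({0}) = {0,1,2,3,4,6,8,10}
'b' @ 1: {1,2,3,4,5,6,7,8,10,11}  [accepting]
'e' @ 2: {1,2,3,4,6,7,8,9,10}  [accepting]
'd' @ 3: {1,2,3,4,6,7,8,9,10}  [accepting]
'b' @ 4: {1,2,3,4,5,6,7,8,10,11}  [accepting]
final: {1,2,3,4,5,6,7,8,10,11}; accept 1 in set

Answer: ACCEPT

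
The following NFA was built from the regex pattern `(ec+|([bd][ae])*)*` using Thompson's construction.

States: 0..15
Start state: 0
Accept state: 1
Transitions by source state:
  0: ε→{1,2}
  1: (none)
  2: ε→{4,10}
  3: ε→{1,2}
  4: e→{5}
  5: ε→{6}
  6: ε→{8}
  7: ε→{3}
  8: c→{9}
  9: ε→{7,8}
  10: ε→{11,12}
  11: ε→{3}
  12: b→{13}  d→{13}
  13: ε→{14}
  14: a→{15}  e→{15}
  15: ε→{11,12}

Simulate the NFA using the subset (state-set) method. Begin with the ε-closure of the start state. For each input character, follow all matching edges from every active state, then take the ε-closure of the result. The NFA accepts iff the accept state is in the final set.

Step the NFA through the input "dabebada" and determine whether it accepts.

initial (ε-close {0}): {0,1,2,3,4,10,11,12}
'd' @ 1: {13,14}
'a' @ 2: {1,2,3,4,10,11,12,15}  (accept∈set)
'b' @ 3: {13,14}
'e' @ 4: {1,2,3,4,10,11,12,15}  (accept∈set)
'b' @ 5: {13,14}
'a' @ 6: {1,2,3,4,10,11,12,15}  (accept∈set)
'd' @ 7: {13,14}
'a' @ 8: {1,2,3,4,10,11,12,15}  (accept∈set)
end set {1,2,3,4,10,11,12,15} — state 1 in

Answer: ACCEPT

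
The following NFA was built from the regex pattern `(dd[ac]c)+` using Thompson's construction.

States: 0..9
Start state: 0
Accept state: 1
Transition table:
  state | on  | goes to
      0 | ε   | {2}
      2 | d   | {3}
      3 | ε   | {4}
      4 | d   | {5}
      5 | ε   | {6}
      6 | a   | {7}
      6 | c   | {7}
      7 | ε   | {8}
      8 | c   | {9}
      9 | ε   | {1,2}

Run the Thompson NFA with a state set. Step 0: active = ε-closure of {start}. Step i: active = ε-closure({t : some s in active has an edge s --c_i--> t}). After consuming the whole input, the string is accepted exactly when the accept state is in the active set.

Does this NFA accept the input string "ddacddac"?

start: ε-closure({0}) = {0,2}
'd' @ 1: {3,4}
'd' @ 2: {5,6}
'a' @ 3: {7,8}
'c' @ 4: {1,2,9}  ✓accept
'd' @ 5: {3,4}
'd' @ 6: {5,6}
'a' @ 7: {7,8}
'c' @ 8: {1,2,9}  ✓accept
after full input: {1,2,9}  (accept=1 in)

Answer: ACCEPT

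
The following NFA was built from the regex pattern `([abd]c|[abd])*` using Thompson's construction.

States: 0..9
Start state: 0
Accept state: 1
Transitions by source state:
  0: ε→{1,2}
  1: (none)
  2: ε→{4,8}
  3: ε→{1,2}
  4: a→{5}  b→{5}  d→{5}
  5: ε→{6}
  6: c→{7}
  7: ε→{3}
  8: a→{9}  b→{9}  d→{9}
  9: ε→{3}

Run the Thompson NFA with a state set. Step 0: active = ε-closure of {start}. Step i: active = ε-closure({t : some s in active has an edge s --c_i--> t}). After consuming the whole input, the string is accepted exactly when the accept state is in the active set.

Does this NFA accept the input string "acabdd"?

Answer: ACCEPT

Derivation:
S₀ = ε-closure({0}) = {0,1,2,4,8}
'a' @ 1: {1,2,3,4,5,6,8,9}  (accept∈set)
'c' @ 2: {1,2,3,4,7,8}  (accept∈set)
'a' @ 3: {1,2,3,4,5,6,8,9}  (accept∈set)
'b' @ 4: {1,2,3,4,5,6,8,9}  (accept∈set)
'd' @ 5: {1,2,3,4,5,6,8,9}  (accept∈set)
'd' @ 6: {1,2,3,4,5,6,8,9}  (accept∈set)
final: {1,2,3,4,5,6,8,9}; accept 1 in set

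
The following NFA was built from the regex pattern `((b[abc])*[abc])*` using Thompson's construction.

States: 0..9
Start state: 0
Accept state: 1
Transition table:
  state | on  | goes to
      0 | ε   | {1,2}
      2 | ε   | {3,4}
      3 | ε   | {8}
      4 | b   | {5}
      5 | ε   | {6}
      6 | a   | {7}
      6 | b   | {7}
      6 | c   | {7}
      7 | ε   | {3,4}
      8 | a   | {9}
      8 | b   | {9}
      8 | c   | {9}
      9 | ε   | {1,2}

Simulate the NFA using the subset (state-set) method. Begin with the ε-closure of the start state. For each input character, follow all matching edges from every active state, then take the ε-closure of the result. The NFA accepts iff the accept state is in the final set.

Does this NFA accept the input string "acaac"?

Answer: ACCEPT

Trace:
start: ε-closure({0}) = {0,1,2,3,4,8}
'a' @ 1: {1,2,3,4,8,9}  ✓accept
'c' @ 2: {1,2,3,4,8,9}  ✓accept
'a' @ 3: {1,2,3,4,8,9}  ✓accept
'a' @ 4: {1,2,3,4,8,9}  ✓accept
'c' @ 5: {1,2,3,4,8,9}  ✓accept
end set {1,2,3,4,8,9} — state 1 in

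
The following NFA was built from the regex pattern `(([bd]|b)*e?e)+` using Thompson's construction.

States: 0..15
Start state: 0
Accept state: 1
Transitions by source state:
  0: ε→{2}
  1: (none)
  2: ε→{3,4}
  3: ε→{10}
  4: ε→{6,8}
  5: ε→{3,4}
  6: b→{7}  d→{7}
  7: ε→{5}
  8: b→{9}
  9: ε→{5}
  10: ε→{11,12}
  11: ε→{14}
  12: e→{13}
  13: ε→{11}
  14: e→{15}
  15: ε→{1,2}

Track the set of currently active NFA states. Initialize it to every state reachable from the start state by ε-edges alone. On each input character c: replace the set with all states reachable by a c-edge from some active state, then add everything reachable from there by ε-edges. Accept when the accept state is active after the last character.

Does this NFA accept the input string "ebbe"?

start: ε-closure({0}) = {0,2,3,4,6,8,10,11,12,14}
'e' @ 1: {1,2,3,4,6,8,10,11,12,13,14,15}  ✓accept
'b' @ 2: {3,4,5,6,7,8,9,10,11,12,14}
'b' @ 3: {3,4,5,6,7,8,9,10,11,12,14}
'e' @ 4: {1,2,3,4,6,8,10,11,12,13,14,15}  ✓accept
end set {1,2,3,4,6,8,10,11,12,13,14,15} — state 1 in

Answer: ACCEPT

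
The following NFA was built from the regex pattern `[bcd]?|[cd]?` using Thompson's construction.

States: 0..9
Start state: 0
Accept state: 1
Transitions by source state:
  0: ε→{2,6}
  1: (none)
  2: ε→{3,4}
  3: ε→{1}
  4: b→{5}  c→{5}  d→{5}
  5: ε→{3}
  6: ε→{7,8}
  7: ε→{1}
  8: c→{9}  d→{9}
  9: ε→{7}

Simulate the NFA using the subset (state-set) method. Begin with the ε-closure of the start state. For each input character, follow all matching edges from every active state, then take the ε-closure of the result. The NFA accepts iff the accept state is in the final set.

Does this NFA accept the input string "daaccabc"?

Answer: REJECT

Steps:
initial (ε-close {0}): {0,1,2,3,4,6,7,8}
'd' @ 1: {1,3,5,7,9}  ✓accept
'a' @ 2: {}  — dead — no transitions
rest 'accabc' ignored (set empty)
end set {} — state 1 not in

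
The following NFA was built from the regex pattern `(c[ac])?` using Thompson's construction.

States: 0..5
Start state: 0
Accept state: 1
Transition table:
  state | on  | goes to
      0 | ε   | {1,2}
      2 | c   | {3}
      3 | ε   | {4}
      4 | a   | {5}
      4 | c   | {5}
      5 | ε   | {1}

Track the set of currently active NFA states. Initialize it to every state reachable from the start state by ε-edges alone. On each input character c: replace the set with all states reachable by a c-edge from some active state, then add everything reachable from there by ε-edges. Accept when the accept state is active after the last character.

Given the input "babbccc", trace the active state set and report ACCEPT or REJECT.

Answer: REJECT

Steps:
initial (ε-close {0}): {0,1,2}
'b' @ 1: {}  — state set empty
rest 'abbccc' ignored (set empty)
final: {}; accept 1 not in set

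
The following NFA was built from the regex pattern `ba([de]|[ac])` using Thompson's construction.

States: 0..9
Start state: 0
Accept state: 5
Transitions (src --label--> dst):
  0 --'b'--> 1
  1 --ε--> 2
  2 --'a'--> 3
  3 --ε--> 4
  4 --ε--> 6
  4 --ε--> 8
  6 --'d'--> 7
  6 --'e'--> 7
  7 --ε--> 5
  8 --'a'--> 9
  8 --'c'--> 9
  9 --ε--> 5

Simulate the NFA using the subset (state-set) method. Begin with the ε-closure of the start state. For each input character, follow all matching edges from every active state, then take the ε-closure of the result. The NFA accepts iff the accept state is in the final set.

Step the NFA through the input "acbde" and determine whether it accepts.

Answer: REJECT

Derivation:
start: ε-closure({0}) = {0}
'a' @ 1: {}  — state set empty
rest 'cbde' ignored (set empty)
after full input: {}  (accept=5 not in)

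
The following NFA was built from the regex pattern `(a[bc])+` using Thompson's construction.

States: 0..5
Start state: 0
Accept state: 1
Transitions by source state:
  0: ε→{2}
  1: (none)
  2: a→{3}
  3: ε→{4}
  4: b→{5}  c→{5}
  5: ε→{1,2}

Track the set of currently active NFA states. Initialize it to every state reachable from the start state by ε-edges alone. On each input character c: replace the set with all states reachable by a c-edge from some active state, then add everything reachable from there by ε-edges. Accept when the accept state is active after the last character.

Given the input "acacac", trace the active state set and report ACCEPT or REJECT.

Answer: ACCEPT

Trace:
start: ε-closure({0}) = {0,2}
'a' @ 1: {3,4}
'c' @ 2: {1,2,5}  ✓accept
'a' @ 3: {3,4}
'c' @ 4: {1,2,5}  ✓accept
'a' @ 5: {3,4}
'c' @ 6: {1,2,5}  ✓accept
final: {1,2,5}; accept 1 in set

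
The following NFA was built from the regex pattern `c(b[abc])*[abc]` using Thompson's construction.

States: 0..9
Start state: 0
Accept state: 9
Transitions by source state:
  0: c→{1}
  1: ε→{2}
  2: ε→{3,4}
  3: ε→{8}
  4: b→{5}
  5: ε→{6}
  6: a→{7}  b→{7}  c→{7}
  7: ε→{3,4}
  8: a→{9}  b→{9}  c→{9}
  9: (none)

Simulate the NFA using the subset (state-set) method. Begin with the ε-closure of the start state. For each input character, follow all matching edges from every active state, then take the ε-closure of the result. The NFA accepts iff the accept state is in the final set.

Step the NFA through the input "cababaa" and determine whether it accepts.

initial (ε-close {0}): {0}
'c' @ 1: {1,2,3,4,8}
'a' @ 2: {9}  ✓accept
'b' @ 3: {}  — no active states
rest 'abaa' ignored (set empty)
final: {}; accept 9 not in set

Answer: REJECT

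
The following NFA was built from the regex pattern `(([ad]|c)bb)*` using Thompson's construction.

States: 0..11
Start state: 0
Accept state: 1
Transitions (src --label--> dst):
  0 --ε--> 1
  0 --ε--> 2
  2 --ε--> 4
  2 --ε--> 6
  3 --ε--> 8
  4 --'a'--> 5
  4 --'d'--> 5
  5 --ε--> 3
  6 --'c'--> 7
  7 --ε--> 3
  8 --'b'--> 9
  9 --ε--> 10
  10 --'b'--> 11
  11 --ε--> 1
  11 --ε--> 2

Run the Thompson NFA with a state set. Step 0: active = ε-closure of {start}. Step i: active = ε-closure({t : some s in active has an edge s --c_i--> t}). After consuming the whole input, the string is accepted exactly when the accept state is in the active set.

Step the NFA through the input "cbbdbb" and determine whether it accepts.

initial (ε-close {0}): {0,1,2,4,6}
'c' @ 1: {3,7,8}
'b' @ 2: {9,10}
'b' @ 3: {1,2,4,6,11}  [accepting]
'd' @ 4: {3,5,8}
'b' @ 5: {9,10}
'b' @ 6: {1,2,4,6,11}  [accepting]
final: {1,2,4,6,11}; accept 1 in set

Answer: ACCEPT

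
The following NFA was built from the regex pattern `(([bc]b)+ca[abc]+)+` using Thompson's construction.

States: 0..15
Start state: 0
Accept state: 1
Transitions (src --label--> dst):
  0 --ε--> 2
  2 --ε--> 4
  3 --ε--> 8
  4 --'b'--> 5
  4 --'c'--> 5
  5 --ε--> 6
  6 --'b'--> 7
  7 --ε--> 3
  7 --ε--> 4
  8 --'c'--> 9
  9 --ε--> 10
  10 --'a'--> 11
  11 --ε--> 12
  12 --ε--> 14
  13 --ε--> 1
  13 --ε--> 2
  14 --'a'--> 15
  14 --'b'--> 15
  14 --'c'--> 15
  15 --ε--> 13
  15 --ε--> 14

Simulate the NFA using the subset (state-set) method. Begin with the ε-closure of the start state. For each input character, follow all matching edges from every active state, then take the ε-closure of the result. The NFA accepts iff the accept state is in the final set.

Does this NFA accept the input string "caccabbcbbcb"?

start: ε-closure({0}) = {0,2,4}
'c' @ 1: {5,6}
'a' @ 2: {}  — no active states
rest 'ccabbcbbcb' ignored (set empty)
end set {} — state 1 not in

Answer: REJECT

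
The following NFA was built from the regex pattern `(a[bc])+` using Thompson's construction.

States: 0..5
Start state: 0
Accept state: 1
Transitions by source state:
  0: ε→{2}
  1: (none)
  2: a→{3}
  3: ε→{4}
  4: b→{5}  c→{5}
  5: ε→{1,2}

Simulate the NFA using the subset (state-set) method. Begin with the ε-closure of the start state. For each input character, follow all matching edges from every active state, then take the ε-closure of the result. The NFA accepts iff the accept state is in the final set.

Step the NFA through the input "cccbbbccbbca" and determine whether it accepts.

Answer: REJECT

Trace:
start: ε-closure({0}) = {0,2}
'c' @ 1: {}  — no active states
rest 'ccbbbccbbca' ignored (set empty)
end set {} — state 1 not in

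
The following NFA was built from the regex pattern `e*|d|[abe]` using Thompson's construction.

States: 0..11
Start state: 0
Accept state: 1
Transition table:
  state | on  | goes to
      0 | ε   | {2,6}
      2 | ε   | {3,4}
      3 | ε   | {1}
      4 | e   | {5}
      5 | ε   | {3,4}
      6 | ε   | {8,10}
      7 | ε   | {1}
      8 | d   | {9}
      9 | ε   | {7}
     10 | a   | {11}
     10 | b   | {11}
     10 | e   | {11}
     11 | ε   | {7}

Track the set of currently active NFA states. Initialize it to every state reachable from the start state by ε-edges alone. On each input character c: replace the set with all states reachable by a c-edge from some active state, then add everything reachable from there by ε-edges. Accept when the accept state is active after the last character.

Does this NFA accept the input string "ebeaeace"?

Answer: REJECT

Derivation:
initial (ε-close {0}): {0,1,2,3,4,6,8,10}
'e' @ 1: {1,3,4,5,7,11}  (accept∈set)
'b' @ 2: {}  — dead — no transitions
rest 'eaeace' ignored (set empty)
end set {} — state 1 not in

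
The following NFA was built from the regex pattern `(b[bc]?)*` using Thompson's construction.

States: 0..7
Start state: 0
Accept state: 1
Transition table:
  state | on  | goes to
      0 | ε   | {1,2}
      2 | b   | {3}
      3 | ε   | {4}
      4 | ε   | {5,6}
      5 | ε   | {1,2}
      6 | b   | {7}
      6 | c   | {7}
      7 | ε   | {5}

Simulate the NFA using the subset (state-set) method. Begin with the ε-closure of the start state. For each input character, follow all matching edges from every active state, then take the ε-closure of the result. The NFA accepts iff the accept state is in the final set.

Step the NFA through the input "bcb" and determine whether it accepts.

Answer: ACCEPT

Steps:
initial (ε-close {0}): {0,1,2}
'b' @ 1: {1,2,3,4,5,6}  ✓accept
'c' @ 2: {1,2,5,7}  ✓accept
'b' @ 3: {1,2,3,4,5,6}  ✓accept
after full input: {1,2,3,4,5,6}  (accept=1 in)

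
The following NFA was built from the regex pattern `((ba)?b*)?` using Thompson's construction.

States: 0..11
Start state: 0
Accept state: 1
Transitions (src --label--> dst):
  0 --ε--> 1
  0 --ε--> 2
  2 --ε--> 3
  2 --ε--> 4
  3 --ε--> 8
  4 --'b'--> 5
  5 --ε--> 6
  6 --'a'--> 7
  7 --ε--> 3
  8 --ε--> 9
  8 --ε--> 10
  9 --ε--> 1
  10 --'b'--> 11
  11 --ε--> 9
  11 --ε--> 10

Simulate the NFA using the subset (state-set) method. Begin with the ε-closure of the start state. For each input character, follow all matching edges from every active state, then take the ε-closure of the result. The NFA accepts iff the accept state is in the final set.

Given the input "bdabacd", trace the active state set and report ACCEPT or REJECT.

start: ε-closure({0}) = {0,1,2,3,4,8,9,10}
'b' @ 1: {1,5,6,9,10,11}  ✓accept
'd' @ 2: {}  — dead — no transitions
rest 'abacd' ignored (set empty)
end set {} — state 1 not in

Answer: REJECT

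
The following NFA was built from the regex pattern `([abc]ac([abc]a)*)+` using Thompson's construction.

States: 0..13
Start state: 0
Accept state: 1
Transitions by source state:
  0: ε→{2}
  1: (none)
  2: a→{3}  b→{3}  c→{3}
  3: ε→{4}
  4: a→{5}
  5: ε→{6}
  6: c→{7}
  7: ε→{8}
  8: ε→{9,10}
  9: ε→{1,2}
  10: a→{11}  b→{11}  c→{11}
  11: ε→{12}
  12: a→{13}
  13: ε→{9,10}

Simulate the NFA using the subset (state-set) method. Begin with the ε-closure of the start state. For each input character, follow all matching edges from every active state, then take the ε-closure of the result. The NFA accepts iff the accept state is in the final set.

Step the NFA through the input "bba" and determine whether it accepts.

Answer: REJECT

Trace:
start: ε-closure({0}) = {0,2}
'b' @ 1: {3,4}
'b' @ 2: {}  — dead — no transitions
rest 'a' ignored (set empty)
after full input: {}  (accept=1 not in)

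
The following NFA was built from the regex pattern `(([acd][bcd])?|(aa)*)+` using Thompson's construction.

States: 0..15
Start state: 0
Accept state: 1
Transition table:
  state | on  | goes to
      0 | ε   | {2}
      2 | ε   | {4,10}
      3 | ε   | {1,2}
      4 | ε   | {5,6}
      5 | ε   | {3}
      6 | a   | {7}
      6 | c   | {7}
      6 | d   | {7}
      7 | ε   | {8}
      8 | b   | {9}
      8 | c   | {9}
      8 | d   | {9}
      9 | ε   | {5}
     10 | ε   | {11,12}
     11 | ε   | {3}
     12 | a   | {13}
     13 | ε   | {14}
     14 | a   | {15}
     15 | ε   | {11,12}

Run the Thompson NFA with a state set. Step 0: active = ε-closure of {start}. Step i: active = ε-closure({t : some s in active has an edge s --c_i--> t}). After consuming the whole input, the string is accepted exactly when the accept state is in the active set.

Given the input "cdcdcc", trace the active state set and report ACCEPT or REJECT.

S₀ = ε-closure({0}) = {0,1,2,3,4,5,6,10,11,12}
'c' @ 1: {7,8}
'd' @ 2: {1,2,3,4,5,6,9,10,11,12}  [accepting]
'c' @ 3: {7,8}
'd' @ 4: {1,2,3,4,5,6,9,10,11,12}  [accepting]
'c' @ 5: {7,8}
'c' @ 6: {1,2,3,4,5,6,9,10,11,12}  [accepting]
final: {1,2,3,4,5,6,9,10,11,12}; accept 1 in set

Answer: ACCEPT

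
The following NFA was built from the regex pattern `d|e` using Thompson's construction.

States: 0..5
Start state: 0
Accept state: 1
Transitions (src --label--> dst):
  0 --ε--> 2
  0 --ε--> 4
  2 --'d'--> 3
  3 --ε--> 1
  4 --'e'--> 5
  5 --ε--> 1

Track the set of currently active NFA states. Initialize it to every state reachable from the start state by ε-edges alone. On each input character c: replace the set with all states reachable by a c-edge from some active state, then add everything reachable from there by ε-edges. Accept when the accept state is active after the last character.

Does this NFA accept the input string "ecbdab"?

S₀ = ε-closure({0}) = {0,2,4}
'e' @ 1: {1,5}  [accepting]
'c' @ 2: {}  — state set empty
rest 'bdab' ignored (set empty)
end set {} — state 1 not in

Answer: REJECT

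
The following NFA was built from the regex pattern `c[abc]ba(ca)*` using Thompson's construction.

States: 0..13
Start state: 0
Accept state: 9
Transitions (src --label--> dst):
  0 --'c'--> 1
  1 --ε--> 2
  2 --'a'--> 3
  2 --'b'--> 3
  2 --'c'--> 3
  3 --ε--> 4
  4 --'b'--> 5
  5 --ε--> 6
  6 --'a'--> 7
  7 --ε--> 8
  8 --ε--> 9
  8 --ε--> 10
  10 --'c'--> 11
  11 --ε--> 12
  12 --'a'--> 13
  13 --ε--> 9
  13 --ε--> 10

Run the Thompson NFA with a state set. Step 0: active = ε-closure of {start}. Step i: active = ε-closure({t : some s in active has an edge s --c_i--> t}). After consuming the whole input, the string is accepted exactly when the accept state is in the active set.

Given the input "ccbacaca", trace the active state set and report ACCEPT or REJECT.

Answer: ACCEPT

Steps:
start: ε-closure({0}) = {0}
'c' @ 1: {1,2}
'c' @ 2: {3,4}
'b' @ 3: {5,6}
'a' @ 4: {7,8,9,10}  (accept∈set)
'c' @ 5: {11,12}
'a' @ 6: {9,10,13}  (accept∈set)
'c' @ 7: {11,12}
'a' @ 8: {9,10,13}  (accept∈set)
after full input: {9,10,13}  (accept=9 in)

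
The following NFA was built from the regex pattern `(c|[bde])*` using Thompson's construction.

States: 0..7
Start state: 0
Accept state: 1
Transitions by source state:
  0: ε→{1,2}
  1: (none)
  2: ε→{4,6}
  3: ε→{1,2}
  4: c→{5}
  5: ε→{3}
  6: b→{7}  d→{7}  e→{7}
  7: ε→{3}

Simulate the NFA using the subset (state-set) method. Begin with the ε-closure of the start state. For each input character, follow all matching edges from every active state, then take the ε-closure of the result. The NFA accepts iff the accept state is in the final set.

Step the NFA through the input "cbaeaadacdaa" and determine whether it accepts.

start: ε-closure({0}) = {0,1,2,4,6}
'c' @ 1: {1,2,3,4,5,6}  ✓accept
'b' @ 2: {1,2,3,4,6,7}  ✓accept
'a' @ 3: {}  — state set empty
rest 'eaadacdaa' ignored (set empty)
after full input: {}  (accept=1 not in)

Answer: REJECT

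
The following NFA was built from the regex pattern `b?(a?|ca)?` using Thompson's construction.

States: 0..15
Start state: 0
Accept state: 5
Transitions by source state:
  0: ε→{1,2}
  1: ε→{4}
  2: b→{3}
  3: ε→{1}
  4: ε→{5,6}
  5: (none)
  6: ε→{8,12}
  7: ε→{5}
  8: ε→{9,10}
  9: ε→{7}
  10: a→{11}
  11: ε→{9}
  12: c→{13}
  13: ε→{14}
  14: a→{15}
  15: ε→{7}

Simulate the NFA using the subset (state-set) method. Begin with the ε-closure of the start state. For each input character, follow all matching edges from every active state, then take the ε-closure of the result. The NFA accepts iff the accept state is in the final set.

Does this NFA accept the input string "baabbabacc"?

initial (ε-close {0}): {0,1,2,4,5,6,7,8,9,10,12}
'b' @ 1: {1,3,4,5,6,7,8,9,10,12}  ✓accept
'a' @ 2: {5,7,9,11}  ✓accept
'a' @ 3: {}  — no active states
rest 'bbabacc' ignored (set empty)
after full input: {}  (accept=5 not in)

Answer: REJECT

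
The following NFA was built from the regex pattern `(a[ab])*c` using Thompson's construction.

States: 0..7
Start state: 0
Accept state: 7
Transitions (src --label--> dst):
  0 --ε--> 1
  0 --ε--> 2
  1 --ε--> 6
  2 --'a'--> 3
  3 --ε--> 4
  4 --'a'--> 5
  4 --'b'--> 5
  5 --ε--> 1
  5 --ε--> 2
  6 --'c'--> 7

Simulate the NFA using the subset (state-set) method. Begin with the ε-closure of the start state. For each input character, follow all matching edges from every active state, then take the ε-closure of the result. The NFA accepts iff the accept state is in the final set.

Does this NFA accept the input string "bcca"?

Answer: REJECT

Trace:
initial (ε-close {0}): {0,1,2,6}
'b' @ 1: {}  — dead — no transitions
rest 'cca' ignored (set empty)
after full input: {}  (accept=7 not in)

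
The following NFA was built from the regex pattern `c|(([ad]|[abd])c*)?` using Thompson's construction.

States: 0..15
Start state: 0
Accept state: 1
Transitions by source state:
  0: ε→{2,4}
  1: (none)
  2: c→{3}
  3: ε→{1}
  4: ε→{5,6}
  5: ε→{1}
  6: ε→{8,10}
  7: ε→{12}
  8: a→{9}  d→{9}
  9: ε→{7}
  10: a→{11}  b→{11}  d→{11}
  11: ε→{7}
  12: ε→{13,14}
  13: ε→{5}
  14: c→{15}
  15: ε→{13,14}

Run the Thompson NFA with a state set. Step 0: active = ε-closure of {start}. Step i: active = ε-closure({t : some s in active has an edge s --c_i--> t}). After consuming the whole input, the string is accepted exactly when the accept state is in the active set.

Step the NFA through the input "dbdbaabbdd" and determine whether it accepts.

start: ε-closure({0}) = {0,1,2,4,5,6,8,10}
'd' @ 1: {1,5,7,9,11,12,13,14}  [accepting]
'b' @ 2: {}  — dead — no transitions
rest 'dbaabbdd' ignored (set empty)
final: {}; accept 1 not in set

Answer: REJECT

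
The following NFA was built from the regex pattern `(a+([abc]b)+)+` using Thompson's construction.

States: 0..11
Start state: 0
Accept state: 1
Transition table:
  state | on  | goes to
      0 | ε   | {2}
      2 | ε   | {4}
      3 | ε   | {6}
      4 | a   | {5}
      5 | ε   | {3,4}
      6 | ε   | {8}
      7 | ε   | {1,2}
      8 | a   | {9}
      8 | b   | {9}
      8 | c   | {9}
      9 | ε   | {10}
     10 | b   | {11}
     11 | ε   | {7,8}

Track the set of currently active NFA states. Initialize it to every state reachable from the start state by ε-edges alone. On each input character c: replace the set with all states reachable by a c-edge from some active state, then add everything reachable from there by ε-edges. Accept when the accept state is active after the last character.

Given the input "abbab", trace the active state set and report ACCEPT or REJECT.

Answer: ACCEPT

Steps:
S₀ = ε-closure({0}) = {0,2,4}
'a' @ 1: {3,4,5,6,8}
'b' @ 2: {9,10}
'b' @ 3: {1,2,4,7,8,11}  (accept∈set)
'a' @ 4: {3,4,5,6,8,9,10}
'b' @ 5: {1,2,4,7,8,9,10,11}  (accept∈set)
final: {1,2,4,7,8,9,10,11}; accept 1 in set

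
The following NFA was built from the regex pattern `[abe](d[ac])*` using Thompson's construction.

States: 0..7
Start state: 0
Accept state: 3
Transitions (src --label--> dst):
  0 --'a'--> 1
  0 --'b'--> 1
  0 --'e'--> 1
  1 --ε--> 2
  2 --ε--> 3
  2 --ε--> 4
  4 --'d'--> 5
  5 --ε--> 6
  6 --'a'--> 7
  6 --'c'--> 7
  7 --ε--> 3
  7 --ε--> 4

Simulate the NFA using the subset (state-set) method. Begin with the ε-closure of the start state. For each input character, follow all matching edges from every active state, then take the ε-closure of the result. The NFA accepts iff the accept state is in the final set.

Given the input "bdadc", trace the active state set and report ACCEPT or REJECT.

start: ε-closure({0}) = {0}
'b' @ 1: {1,2,3,4}  (accept∈set)
'd' @ 2: {5,6}
'a' @ 3: {3,4,7}  (accept∈set)
'd' @ 4: {5,6}
'c' @ 5: {3,4,7}  (accept∈set)
final: {3,4,7}; accept 3 in set

Answer: ACCEPT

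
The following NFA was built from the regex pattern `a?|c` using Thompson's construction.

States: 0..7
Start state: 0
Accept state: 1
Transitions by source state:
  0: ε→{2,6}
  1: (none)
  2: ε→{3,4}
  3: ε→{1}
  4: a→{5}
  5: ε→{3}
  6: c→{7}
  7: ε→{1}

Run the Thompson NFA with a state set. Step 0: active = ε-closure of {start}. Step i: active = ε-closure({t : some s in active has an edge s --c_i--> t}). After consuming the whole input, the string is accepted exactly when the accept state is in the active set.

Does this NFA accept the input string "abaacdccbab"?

Answer: REJECT

Trace:
start: ε-closure({0}) = {0,1,2,3,4,6}
'a' @ 1: {1,3,5}  [accepting]
'b' @ 2: {}  — state set empty
rest 'aacdccbab' ignored (set empty)
final: {}; accept 1 not in set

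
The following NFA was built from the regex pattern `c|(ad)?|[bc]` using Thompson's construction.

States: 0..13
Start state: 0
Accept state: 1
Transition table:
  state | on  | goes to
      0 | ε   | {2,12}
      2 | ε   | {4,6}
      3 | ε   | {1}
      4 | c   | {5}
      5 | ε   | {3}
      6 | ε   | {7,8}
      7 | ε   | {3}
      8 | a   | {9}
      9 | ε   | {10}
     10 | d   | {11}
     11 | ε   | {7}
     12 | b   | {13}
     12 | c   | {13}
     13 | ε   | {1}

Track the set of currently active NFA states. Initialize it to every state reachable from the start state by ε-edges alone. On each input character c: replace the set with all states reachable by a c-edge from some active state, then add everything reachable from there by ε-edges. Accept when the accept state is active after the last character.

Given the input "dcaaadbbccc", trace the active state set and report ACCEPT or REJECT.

S₀ = ε-closure({0}) = {0,1,2,3,4,6,7,8,12}
'd' @ 1: {}  — state set empty
rest 'caaadbbccc' ignored (set empty)
after full input: {}  (accept=1 not in)

Answer: REJECT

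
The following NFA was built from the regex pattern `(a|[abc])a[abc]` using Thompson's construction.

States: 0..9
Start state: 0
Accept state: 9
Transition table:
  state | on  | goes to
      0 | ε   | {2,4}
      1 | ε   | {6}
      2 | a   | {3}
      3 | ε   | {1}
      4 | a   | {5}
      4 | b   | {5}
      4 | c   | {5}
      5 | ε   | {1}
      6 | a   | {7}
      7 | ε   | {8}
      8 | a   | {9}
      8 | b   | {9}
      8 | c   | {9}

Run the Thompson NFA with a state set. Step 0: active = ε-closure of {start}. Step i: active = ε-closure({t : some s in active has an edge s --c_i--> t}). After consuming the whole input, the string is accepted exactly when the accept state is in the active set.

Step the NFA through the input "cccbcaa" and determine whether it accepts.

Answer: REJECT

Derivation:
initial (ε-close {0}): {0,2,4}
'c' @ 1: {1,5,6}
'c' @ 2: {}  — no active states
rest 'cbcaa' ignored (set empty)
end set {} — state 9 not in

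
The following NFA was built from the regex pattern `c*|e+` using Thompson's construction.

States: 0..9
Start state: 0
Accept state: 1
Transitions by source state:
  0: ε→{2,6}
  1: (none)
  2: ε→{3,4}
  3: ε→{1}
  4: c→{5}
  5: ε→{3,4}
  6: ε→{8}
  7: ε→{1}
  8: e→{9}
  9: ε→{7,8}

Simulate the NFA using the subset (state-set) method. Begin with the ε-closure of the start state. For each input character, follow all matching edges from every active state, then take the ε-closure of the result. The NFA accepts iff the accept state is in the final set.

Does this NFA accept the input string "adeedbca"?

Answer: REJECT

Steps:
start: ε-closure({0}) = {0,1,2,3,4,6,8}
'a' @ 1: {}  — dead — no transitions
rest 'deedbca' ignored (set empty)
after full input: {}  (accept=1 not in)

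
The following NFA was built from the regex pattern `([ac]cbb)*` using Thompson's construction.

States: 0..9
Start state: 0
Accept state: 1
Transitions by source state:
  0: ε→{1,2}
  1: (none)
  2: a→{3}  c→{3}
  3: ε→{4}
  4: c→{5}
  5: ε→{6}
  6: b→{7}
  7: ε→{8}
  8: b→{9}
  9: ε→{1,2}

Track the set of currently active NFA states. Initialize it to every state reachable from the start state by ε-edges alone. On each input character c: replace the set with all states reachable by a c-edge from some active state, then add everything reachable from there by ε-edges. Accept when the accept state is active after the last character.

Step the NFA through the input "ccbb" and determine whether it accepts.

start: ε-closure({0}) = {0,1,2}
'c' @ 1: {3,4}
'c' @ 2: {5,6}
'b' @ 3: {7,8}
'b' @ 4: {1,2,9}  [accepting]
after full input: {1,2,9}  (accept=1 in)

Answer: ACCEPT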